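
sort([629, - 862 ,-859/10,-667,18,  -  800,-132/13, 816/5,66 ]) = [-862 , - 800 ,-667,  -  859/10, - 132/13,18, 66 , 816/5,629 ]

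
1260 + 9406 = 10666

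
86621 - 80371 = 6250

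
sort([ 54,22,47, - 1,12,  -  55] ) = [-55, - 1, 12,22,47, 54]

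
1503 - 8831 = -7328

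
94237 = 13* 7249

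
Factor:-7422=-2^1*3^1* 1237^1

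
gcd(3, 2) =1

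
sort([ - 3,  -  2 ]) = [ - 3,  -  2] 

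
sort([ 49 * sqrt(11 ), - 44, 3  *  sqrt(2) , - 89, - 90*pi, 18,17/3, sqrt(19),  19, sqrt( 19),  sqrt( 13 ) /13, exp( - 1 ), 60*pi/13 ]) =[ - 90  *pi , - 89, - 44, sqrt( 13)/13, exp ( - 1), 3*sqrt(2 ), sqrt(19 ), sqrt ( 19),17/3, 60*pi/13, 18,  19 , 49*sqrt(11 )] 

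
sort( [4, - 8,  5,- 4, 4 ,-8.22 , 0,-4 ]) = [-8.22 ,-8 ,-4, - 4 , 0,  4, 4,  5]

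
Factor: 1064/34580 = 2/65= 2^1*  5^( - 1)*13^(-1 )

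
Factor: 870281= 17^1 * 51193^1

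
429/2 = 429/2 = 214.50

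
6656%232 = 160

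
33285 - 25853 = 7432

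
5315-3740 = 1575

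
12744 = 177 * 72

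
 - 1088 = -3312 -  - 2224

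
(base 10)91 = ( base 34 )2N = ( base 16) 5b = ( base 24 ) 3J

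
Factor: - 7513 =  - 11^1*683^1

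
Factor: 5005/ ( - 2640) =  - 91/48 =- 2^( - 4)*3^( - 1 )*7^1*13^1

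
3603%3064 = 539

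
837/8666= 837/8666= 0.10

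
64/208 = 4/13 = 0.31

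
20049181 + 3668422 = 23717603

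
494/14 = 247/7  =  35.29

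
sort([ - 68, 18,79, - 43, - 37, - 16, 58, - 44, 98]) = [ - 68, - 44, - 43,  -  37, - 16, 18, 58, 79, 98]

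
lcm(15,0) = 0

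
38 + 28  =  66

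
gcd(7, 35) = 7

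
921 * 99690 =91814490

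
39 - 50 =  - 11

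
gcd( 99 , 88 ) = 11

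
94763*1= 94763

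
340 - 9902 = -9562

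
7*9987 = 69909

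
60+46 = 106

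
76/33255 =76/33255 = 0.00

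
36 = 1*36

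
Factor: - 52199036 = -2^2*13049759^1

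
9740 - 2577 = 7163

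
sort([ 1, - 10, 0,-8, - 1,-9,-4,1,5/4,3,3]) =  [-10, - 9, - 8, - 4,  -  1, 0,1,1,5/4,3,3] 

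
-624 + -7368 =-7992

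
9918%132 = 18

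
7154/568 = 3577/284 = 12.60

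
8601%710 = 81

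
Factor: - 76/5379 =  - 2^2 * 3^(- 1)*11^(-1)*19^1*163^( - 1)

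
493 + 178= 671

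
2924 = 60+2864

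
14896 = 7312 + 7584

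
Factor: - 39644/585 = -2^2*3^( - 2) * 5^(-1 ) * 11^1 * 13^( - 1 )*17^1*53^1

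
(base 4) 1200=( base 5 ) 341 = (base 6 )240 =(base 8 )140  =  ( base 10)96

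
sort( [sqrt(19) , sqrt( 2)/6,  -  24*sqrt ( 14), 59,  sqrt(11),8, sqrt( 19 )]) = [ -24  *  sqrt(14), sqrt(2)/6, sqrt(11 ), sqrt(19), sqrt ( 19),8,59] 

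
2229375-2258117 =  - 28742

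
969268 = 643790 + 325478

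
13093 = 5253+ 7840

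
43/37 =1 + 6/37 = 1.16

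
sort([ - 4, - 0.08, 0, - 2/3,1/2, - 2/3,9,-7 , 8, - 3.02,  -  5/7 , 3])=[  -  7, - 4, - 3.02, - 5/7, - 2/3, - 2/3, - 0.08,0,1/2,3 , 8, 9]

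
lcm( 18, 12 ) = 36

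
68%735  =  68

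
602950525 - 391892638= 211057887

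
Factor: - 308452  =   - 2^2*59^1*1307^1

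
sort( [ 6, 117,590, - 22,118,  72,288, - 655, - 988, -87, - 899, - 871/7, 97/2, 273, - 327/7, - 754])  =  [ - 988, - 899, - 754 , - 655, - 871/7,-87, - 327/7, - 22,6,97/2,72,117,118,273,288,590] 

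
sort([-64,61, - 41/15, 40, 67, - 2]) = [ - 64, - 41/15,- 2 , 40,61, 67 ] 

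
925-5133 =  - 4208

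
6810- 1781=5029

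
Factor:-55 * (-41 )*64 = 144320 = 2^6*5^1*11^1* 41^1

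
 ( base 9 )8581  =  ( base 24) amm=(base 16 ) 18A6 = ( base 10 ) 6310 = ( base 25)A2A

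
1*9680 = 9680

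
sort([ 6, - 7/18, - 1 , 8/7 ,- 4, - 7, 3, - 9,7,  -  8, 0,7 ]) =[ - 9, - 8,-7,-4, - 1, - 7/18,0,8/7,3,6 , 7 , 7] 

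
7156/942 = 7 + 281/471 = 7.60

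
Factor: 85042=2^1*101^1*421^1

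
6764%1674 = 68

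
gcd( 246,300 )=6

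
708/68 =10 + 7/17 = 10.41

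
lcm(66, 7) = 462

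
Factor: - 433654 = -2^1*13^2*1283^1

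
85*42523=3614455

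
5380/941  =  5380/941 = 5.72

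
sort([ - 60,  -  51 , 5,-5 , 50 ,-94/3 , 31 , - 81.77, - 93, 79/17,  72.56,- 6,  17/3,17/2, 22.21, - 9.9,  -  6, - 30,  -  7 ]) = [ - 93, - 81.77,- 60,-51, - 94/3, - 30, - 9.9, - 7, - 6,  -  6, - 5,79/17,5,17/3, 17/2,22.21,31, 50,72.56]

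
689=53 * 13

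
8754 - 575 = 8179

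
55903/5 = 11180+3/5 = 11180.60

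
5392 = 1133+4259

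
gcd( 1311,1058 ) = 23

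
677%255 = 167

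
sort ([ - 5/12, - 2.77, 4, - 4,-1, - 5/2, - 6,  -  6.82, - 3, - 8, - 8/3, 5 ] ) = [ - 8, - 6.82, - 6, - 4, - 3, - 2.77,-8/3,- 5/2, - 1, - 5/12,4,5]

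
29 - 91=  -  62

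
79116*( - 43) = - 3401988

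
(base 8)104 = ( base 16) 44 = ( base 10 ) 68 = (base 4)1010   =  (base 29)2a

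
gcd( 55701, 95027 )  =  1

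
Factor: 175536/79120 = 3^2*5^( - 1)*43^(-1)*53^1  =  477/215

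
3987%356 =71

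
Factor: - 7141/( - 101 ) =37^1 * 101^(-1) * 193^1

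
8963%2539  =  1346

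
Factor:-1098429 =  - 3^1*281^1*1303^1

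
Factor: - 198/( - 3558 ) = 3^1*11^1*593^( - 1) = 33/593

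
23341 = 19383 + 3958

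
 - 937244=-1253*748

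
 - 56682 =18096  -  74778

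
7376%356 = 256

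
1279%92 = 83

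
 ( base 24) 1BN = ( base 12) 5BB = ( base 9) 1158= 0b1101011111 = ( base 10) 863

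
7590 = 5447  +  2143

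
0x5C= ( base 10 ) 92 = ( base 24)3K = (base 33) 2Q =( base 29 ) 35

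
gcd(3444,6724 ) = 164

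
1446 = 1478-32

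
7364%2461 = 2442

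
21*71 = 1491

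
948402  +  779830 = 1728232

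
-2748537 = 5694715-8443252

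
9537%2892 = 861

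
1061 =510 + 551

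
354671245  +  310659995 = 665331240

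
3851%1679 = 493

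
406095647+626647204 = 1032742851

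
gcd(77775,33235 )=85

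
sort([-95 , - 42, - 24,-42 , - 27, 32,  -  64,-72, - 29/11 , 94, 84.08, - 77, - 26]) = [ - 95 , - 77, - 72, - 64, - 42 ,  -  42, - 27, - 26 , - 24,-29/11, 32,84.08,  94 ]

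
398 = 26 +372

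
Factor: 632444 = 2^2*43^1*3677^1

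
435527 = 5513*79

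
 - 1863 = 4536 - 6399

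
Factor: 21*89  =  1869   =  3^1*7^1 *89^1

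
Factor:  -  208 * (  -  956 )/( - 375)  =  - 198848/375 = -  2^6*3^(  -  1 )*5^(  -  3)*13^1 * 239^1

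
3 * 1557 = 4671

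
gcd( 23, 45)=1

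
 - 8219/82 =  - 8219/82=- 100.23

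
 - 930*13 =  - 12090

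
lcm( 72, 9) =72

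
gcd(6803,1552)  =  1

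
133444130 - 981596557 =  - 848152427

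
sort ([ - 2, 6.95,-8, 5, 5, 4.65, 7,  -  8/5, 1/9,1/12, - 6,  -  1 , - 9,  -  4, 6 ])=[  -  9, - 8,-6,-4, - 2,-8/5, - 1, 1/12, 1/9,4.65,5, 5,6, 6.95, 7] 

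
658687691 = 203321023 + 455366668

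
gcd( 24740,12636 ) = 4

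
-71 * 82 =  - 5822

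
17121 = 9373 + 7748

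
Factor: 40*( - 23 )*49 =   -  45080= -  2^3*5^1*7^2*23^1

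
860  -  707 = 153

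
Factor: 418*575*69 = 16584150=2^1*3^1 * 5^2*11^1*19^1  *23^2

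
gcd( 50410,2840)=710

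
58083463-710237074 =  - 652153611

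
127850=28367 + 99483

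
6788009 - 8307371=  - 1519362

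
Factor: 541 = 541^1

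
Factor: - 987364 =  - 2^2 * 7^1*179^1 * 197^1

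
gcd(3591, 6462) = 9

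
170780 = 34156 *5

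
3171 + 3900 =7071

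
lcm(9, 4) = 36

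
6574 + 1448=8022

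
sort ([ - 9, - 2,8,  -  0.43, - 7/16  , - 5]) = [ - 9, - 5,  -  2, - 7/16, - 0.43, 8]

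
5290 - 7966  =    -  2676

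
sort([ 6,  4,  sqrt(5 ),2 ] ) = [ 2,sqrt( 5),4, 6] 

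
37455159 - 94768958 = - 57313799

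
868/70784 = 31/2528=0.01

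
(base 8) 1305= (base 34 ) kt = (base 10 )709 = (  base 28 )P9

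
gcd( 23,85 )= 1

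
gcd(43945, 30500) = 5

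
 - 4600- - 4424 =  - 176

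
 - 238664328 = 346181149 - 584845477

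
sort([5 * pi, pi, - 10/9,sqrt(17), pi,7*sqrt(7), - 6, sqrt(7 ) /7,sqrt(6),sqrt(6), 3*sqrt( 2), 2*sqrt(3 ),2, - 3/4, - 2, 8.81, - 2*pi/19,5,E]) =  [-6, - 2, - 10/9, - 3/4, - 2*pi/19,  sqrt ( 7)/7, 2, sqrt(6 ), sqrt(6), E,pi, pi,2*sqrt(3) , sqrt(17),3*sqrt(2 ),5 , 8.81,5 *pi,7*sqrt( 7 ) ]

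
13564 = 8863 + 4701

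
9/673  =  9/673  =  0.01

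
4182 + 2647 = 6829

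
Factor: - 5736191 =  - 17^1*383^1*881^1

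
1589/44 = 1589/44=36.11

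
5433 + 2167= 7600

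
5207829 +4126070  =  9333899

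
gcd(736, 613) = 1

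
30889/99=30889/99 = 312.01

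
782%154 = 12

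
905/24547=905/24547 = 0.04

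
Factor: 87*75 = 3^2*5^2*29^1=   6525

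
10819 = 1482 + 9337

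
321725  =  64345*5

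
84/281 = 84/281 = 0.30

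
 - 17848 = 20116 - 37964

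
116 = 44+72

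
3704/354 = 10 +82/177  =  10.46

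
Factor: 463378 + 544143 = 1007521 = 131^1*7691^1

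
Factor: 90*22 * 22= 43560 = 2^3*3^2  *5^1*11^2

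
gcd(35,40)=5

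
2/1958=1/979 = 0.00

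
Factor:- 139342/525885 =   -  2^1 *3^( - 1)*5^( - 1)*7^1*37^1*269^1*35059^( - 1 )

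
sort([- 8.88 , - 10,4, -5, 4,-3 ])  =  [ - 10,-8.88, -5,  -  3,4,4]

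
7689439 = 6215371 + 1474068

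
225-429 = -204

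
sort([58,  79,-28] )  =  [ - 28,58 , 79]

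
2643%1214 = 215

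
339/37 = 9 + 6/37 = 9.16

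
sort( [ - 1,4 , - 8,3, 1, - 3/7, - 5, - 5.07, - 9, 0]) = [ - 9, -8 , - 5.07, - 5,-1, - 3/7, 0,1, 3, 4]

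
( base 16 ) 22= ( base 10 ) 34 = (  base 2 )100010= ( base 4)202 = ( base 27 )17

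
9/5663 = 9/5663 = 0.00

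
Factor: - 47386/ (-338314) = 43/307=43^1 * 307^ ( -1) 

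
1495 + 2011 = 3506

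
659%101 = 53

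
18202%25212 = 18202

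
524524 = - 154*( - 3406)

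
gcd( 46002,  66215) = 697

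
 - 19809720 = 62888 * ( - 315)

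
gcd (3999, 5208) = 93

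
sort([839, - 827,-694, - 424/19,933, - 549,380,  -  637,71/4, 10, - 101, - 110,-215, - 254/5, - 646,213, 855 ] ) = [ - 827,-694, - 646, - 637, - 549, - 215, - 110, -101, - 254/5,  -  424/19,  10, 71/4,213,380,839, 855,933]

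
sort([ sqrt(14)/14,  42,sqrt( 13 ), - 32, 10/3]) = [ - 32,sqrt(14 )/14, 10/3, sqrt (13), 42]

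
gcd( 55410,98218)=2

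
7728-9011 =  - 1283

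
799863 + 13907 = 813770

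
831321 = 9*92369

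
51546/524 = 98 + 97/262  =  98.37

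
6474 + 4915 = 11389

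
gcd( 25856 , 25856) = 25856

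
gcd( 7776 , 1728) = 864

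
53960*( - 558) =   -  30109680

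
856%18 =10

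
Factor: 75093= 3^1*25031^1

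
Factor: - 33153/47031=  - 43/61 = -43^1*61^( - 1)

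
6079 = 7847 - 1768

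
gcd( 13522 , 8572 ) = 2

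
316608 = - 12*( - 26384 ) 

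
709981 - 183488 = 526493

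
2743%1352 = 39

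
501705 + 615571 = 1117276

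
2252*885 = 1993020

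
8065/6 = 8065/6= 1344.17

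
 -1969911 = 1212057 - 3181968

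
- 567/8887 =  - 567/8887=- 0.06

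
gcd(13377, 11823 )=21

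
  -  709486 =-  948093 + 238607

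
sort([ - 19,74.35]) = [ - 19, 74.35 ]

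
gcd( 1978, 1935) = 43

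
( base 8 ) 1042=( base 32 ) H2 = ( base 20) 176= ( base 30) i6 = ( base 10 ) 546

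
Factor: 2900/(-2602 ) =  - 2^1*5^2*29^1*1301^( - 1 ) = - 1450/1301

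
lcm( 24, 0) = 0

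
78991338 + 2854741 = 81846079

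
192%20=12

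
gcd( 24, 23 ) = 1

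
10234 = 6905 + 3329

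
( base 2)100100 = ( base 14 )28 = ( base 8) 44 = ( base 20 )1g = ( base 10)36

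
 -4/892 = - 1 + 222/223= - 0.00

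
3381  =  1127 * 3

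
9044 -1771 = 7273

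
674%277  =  120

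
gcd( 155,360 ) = 5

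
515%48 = 35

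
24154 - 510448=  - 486294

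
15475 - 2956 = 12519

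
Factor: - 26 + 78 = 2^2*13^1= 52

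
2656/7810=1328/3905=0.34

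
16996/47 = 16996/47 = 361.62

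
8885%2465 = 1490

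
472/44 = 118/11= 10.73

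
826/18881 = 826/18881 =0.04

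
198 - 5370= - 5172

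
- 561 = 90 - 651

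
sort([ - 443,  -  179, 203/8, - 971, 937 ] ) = [ - 971, - 443, - 179 , 203/8, 937]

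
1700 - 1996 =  - 296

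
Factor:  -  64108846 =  - 2^1*47^1*682009^1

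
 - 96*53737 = -5158752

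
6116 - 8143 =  - 2027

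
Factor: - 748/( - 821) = 2^2*11^1*17^1*821^( - 1)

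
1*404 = 404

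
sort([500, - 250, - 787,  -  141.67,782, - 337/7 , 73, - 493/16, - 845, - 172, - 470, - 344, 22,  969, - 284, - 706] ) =[ - 845  , -787, - 706, - 470, - 344, - 284, - 250, - 172,-141.67, - 337/7,-493/16,  22,73,500,782, 969 ]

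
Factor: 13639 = 23^1*593^1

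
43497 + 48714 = 92211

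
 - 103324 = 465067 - 568391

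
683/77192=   683/77192 =0.01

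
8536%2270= 1726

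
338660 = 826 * 410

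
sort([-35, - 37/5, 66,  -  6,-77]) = [ - 77, - 35, - 37/5, - 6 , 66]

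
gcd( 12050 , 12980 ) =10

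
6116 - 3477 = 2639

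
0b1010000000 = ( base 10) 640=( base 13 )3a3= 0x280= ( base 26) og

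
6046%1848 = 502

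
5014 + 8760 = 13774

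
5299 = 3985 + 1314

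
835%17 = 2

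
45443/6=45443/6  =  7573.83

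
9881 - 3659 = 6222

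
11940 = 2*5970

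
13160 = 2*6580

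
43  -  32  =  11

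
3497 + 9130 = 12627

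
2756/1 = 2756= 2756.00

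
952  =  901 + 51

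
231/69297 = 77/23099 = 0.00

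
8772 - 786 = 7986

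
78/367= 78/367= 0.21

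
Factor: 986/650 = 5^( - 2 )*13^(-1 )*17^1*29^1= 493/325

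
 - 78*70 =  - 5460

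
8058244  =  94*85726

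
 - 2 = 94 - 96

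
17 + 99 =116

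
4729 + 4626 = 9355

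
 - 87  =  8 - 95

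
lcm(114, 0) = 0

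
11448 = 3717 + 7731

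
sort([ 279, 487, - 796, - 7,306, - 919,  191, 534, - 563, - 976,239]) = [-976, - 919, - 796 , - 563,  -  7, 191, 239, 279, 306, 487, 534 ] 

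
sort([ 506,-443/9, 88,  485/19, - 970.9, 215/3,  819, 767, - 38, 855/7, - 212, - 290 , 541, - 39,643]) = [ - 970.9, - 290, - 212, - 443/9, - 39, - 38, 485/19,215/3, 88, 855/7, 506,541, 643, 767, 819]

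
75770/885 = 85 + 109/177=85.62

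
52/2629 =52/2629 = 0.02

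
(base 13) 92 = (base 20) 5j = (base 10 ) 119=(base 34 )3h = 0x77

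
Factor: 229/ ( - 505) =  - 5^( - 1 )*101^( - 1) * 229^1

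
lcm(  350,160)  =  5600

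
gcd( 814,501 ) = 1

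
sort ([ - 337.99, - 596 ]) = [-596,  -  337.99]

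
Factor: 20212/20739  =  652/669 = 2^2*3^(-1 )*163^1*223^( - 1)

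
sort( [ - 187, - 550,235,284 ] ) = [- 550,-187 , 235, 284] 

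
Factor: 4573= 17^1*269^1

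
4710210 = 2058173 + 2652037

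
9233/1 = 9233 = 9233.00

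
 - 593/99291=  -  1 + 98698/99291 = - 0.01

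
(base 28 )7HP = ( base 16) 1765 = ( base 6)43421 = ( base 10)5989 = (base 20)ej9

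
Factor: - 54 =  - 2^1* 3^3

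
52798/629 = 83 + 591/629 = 83.94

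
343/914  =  343/914 = 0.38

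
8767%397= 33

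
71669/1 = 71669 = 71669.00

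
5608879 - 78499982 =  - 72891103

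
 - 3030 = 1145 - 4175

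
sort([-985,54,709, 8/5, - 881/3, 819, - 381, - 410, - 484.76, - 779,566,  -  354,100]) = [ - 985, - 779,-484.76,-410 , - 381, -354, - 881/3,8/5,54, 100,566,709, 819]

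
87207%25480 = 10767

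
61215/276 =20405/92 =221.79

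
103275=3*34425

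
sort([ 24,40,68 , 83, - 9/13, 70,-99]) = [ -99, - 9/13,24, 40, 68,  70,83]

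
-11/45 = - 11/45 = - 0.24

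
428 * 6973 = 2984444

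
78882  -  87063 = -8181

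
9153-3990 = 5163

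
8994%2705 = 879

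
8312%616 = 304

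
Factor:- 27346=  - 2^1 * 11^2*113^1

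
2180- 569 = 1611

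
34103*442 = 15073526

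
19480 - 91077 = - 71597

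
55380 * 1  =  55380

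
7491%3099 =1293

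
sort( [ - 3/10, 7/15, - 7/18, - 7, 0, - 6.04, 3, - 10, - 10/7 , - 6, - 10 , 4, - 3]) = [  -  10, - 10 , - 7, - 6.04, - 6, - 3,-10/7, - 7/18, - 3/10, 0,7/15,  3, 4]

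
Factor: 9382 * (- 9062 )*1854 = -157626494136 = - 2^3*3^2 * 23^1*103^1 * 197^1*4691^1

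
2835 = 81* 35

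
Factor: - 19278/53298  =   - 17^1*47^( - 1) = - 17/47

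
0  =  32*0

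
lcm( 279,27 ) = 837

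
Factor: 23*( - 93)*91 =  - 194649 = - 3^1*7^1*13^1*23^1*31^1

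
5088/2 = 2544=2544.00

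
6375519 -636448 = 5739071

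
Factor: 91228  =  2^2*22807^1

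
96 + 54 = 150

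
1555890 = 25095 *62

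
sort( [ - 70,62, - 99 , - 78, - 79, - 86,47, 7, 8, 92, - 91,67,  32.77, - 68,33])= [ - 99, - 91, - 86, - 79, - 78, - 70, - 68,7,8 , 32.77, 33,47, 62,67,92]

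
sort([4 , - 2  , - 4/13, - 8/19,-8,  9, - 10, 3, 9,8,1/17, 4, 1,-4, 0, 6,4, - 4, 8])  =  [ - 10, - 8  , - 4, - 4, - 2 , - 8/19 , - 4/13,0,  1/17,1,3,4, 4,4,6,  8,8,9,9 ] 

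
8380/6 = 4190/3=1396.67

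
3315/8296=195/488 =0.40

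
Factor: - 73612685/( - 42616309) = 5^1 * 23^( - 1) * 601^( - 1 )*3083^( - 1)  *14722537^1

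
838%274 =16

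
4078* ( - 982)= - 4004596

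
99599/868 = 114 + 647/868 = 114.75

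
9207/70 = 131+37/70 = 131.53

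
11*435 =4785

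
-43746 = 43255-87001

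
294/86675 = 294/86675 = 0.00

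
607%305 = 302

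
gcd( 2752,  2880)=64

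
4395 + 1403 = 5798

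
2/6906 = 1/3453 = 0.00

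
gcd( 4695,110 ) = 5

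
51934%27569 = 24365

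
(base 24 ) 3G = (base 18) 4G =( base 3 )10021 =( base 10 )88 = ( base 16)58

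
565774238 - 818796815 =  - 253022577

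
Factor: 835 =5^1*167^1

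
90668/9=10074+2/9  =  10074.22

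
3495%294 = 261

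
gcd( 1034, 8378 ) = 2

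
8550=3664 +4886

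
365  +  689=1054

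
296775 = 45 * 6595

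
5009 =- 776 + 5785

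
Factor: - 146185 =  -  5^1  *  13^2*173^1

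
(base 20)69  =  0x81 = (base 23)5e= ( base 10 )129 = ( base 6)333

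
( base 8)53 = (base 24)1J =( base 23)1k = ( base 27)1g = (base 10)43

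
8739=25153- 16414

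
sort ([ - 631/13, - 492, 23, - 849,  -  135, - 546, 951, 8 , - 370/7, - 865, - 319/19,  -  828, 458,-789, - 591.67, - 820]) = [-865,  -  849, - 828 , - 820, - 789, - 591.67, - 546, - 492, - 135,  -  370/7, - 631/13,-319/19, 8,23,458,951]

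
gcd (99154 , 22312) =2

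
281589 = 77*3657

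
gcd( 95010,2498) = 2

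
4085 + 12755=16840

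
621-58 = 563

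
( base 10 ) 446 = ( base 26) h4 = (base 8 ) 676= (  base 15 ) 1eb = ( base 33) dh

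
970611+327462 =1298073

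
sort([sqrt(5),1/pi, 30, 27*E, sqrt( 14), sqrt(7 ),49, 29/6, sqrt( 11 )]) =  [1/pi,sqrt( 5 ), sqrt( 7), sqrt(11), sqrt( 14),29/6,30, 49,27*E ] 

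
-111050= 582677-693727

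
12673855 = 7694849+4979006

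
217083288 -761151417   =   - 544068129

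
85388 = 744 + 84644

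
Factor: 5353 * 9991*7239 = 387154916697 = 3^1*19^1  *  53^1* 97^1* 101^1*103^1*127^1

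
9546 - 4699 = 4847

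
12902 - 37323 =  - 24421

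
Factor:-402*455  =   - 182910=- 2^1*3^1*5^1*7^1*13^1*67^1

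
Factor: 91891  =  43^1*2137^1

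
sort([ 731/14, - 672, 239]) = [ - 672, 731/14, 239 ]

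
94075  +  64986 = 159061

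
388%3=1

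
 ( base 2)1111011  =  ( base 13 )96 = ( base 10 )123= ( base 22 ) 5d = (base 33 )3o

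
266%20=6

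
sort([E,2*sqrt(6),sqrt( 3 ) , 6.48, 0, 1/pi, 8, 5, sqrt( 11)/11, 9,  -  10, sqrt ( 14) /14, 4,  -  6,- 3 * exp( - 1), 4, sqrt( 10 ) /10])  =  [ - 10, - 6,  -  3 * exp( - 1 ),  0,sqrt(14 ) /14, sqrt( 11 ) /11,sqrt(10 ) /10,1/pi,sqrt(3), E,4, 4,2*sqrt( 6),  5, 6.48,8, 9]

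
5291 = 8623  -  3332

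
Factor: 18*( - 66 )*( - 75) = 2^2*3^4*5^2*11^1 = 89100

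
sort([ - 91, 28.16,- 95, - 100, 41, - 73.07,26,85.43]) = [-100, - 95, - 91, - 73.07,26,28.16,41,85.43]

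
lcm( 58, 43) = 2494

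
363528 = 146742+216786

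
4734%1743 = 1248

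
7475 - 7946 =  - 471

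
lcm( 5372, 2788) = 220252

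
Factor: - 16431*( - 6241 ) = 102545871 = 3^1*79^2*5477^1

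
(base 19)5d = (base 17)66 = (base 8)154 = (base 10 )108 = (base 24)4c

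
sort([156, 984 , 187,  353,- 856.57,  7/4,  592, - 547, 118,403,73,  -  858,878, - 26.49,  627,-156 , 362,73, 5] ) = [ - 858 , - 856.57, - 547, - 156 , - 26.49,7/4,  5, 73, 73, 118, 156 , 187, 353,362,  403, 592,  627,878,984 ]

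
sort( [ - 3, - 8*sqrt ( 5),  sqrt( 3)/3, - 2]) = [-8 * sqrt( 5 ) , - 3 , - 2, sqrt(3 )/3] 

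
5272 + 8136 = 13408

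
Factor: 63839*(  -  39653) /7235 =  - 2531407867/7235 =- 5^(- 1 )*19^1*1447^( - 1)*2087^1*63839^1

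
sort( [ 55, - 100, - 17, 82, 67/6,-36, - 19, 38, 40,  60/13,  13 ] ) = [ - 100, - 36, - 19, - 17,60/13,  67/6, 13,  38,40,  55, 82] 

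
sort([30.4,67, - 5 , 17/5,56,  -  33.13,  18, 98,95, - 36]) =[ - 36, - 33.13, - 5,  17/5,18,30.4,56,67,  95,98]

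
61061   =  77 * 793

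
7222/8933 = 7222/8933 =0.81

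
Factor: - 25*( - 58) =2^1*5^2*29^1 = 1450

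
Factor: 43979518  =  2^1*11^1*1999069^1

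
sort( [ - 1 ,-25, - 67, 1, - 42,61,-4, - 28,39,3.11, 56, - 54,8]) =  [ - 67, - 54, - 42,-28, - 25,-4, - 1,1, 3.11, 8, 39,56,61 ]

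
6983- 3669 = 3314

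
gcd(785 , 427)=1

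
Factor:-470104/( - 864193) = 2^3*11^( -1 )*251^(-1)*313^( - 1 ) * 58763^1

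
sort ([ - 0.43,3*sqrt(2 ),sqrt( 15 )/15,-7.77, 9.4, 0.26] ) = [-7.77, - 0.43 , sqrt (15 )/15, 0.26  ,  3*sqrt( 2), 9.4 ] 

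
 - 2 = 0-2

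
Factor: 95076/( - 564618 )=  - 114/677 = - 2^1 * 3^1 * 19^1 * 677^(-1) 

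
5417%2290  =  837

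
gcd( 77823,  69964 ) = 1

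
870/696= 1  +  1/4= 1.25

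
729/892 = 729/892 = 0.82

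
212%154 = 58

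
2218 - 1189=1029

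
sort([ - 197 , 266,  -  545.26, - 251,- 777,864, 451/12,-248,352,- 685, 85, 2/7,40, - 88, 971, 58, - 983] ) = [- 983, - 777, - 685, - 545.26, - 251, - 248,- 197  , - 88,2/7,451/12,  40, 58,85, 266,352,864, 971]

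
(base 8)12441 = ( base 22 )b3j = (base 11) 4078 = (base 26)801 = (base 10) 5409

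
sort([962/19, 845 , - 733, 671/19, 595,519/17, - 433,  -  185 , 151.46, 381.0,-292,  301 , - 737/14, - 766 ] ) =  [-766 ,-733, - 433, - 292  , - 185,-737/14,519/17,671/19 , 962/19,151.46 , 301 , 381.0, 595 , 845]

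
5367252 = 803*6684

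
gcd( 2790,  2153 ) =1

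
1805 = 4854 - 3049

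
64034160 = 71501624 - 7467464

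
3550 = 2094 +1456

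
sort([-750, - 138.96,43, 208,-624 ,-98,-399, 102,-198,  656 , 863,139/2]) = [ - 750, - 624 ,-399, - 198, - 138.96, - 98, 43,  139/2,102,  208, 656,863]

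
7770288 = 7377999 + 392289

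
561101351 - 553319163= 7782188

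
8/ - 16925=-8/16925 = - 0.00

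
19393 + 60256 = 79649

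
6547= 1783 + 4764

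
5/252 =5/252 = 0.02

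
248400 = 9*27600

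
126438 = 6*21073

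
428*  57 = 24396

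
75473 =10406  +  65067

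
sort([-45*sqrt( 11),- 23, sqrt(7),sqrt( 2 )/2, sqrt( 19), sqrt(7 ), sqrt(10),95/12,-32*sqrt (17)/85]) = [-45*sqrt(11),  -  23, - 32*sqrt (17 ) /85,sqrt( 2)/2,sqrt( 7),sqrt(7), sqrt(10),  sqrt ( 19), 95/12 ] 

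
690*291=200790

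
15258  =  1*15258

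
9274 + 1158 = 10432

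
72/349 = 72/349 = 0.21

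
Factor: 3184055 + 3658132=6842187 = 3^2*11^2*61^1*103^1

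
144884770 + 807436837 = 952321607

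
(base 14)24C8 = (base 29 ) 7ja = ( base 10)6448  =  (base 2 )1100100110000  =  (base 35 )598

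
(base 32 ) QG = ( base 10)848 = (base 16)350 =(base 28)128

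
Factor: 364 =2^2*7^1*13^1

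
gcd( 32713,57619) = 1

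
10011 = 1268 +8743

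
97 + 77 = 174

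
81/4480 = 81/4480= 0.02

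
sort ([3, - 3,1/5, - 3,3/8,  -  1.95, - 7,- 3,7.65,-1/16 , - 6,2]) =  [ - 7, - 6, - 3,  -  3,  -  3, - 1.95,  -  1/16, 1/5,3/8, 2,3, 7.65 ]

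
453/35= 12 + 33/35 = 12.94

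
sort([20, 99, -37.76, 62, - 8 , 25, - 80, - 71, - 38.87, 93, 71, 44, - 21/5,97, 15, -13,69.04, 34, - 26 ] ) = [-80, - 71, - 38.87, - 37.76, - 26, - 13,-8, - 21/5, 15,20,25, 34,44,62, 69.04, 71,93,97 , 99] 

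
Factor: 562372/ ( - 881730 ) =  - 2^1*3^( - 2)*5^(-1 ) * 97^( - 1 )*101^( - 1)*140593^1 = -  281186/440865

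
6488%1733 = 1289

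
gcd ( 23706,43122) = 6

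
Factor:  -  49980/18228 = -5^1 * 17^1 * 31^( - 1) = - 85/31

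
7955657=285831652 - 277875995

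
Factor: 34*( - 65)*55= - 121550 = - 2^1*5^2*11^1*13^1*17^1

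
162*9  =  1458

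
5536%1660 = 556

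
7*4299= 30093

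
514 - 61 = 453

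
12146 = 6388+5758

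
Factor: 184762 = 2^1 * 92381^1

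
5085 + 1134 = 6219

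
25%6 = 1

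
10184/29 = 351 + 5/29 = 351.17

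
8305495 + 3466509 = 11772004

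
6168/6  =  1028 =1028.00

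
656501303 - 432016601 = 224484702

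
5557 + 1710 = 7267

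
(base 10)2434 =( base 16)982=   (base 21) 5aj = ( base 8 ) 4602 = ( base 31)2gg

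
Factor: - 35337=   -  3^1*11779^1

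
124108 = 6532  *19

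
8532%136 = 100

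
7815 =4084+3731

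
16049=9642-- 6407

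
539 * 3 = 1617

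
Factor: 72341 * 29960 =2^3*5^1*7^1*107^1*72341^1=2167336360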